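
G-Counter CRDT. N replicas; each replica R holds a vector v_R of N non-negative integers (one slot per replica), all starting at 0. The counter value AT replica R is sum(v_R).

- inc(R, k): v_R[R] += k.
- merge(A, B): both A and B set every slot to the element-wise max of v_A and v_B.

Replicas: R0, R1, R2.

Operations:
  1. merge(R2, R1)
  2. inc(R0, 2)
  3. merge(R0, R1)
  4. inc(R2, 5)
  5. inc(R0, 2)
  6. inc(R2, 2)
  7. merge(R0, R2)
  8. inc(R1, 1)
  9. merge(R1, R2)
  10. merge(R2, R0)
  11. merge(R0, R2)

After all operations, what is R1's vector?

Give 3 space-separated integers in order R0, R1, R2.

Answer: 4 1 7

Derivation:
Op 1: merge R2<->R1 -> R2=(0,0,0) R1=(0,0,0)
Op 2: inc R0 by 2 -> R0=(2,0,0) value=2
Op 3: merge R0<->R1 -> R0=(2,0,0) R1=(2,0,0)
Op 4: inc R2 by 5 -> R2=(0,0,5) value=5
Op 5: inc R0 by 2 -> R0=(4,0,0) value=4
Op 6: inc R2 by 2 -> R2=(0,0,7) value=7
Op 7: merge R0<->R2 -> R0=(4,0,7) R2=(4,0,7)
Op 8: inc R1 by 1 -> R1=(2,1,0) value=3
Op 9: merge R1<->R2 -> R1=(4,1,7) R2=(4,1,7)
Op 10: merge R2<->R0 -> R2=(4,1,7) R0=(4,1,7)
Op 11: merge R0<->R2 -> R0=(4,1,7) R2=(4,1,7)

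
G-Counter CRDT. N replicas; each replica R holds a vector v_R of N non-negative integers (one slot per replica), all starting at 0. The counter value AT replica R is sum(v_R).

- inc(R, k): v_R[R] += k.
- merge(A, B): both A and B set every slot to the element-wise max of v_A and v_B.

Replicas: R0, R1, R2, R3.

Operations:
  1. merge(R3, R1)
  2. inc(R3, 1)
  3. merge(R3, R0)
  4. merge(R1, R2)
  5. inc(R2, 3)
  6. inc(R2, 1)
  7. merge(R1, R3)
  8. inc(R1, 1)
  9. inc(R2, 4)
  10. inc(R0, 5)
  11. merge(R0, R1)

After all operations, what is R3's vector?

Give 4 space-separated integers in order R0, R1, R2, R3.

Op 1: merge R3<->R1 -> R3=(0,0,0,0) R1=(0,0,0,0)
Op 2: inc R3 by 1 -> R3=(0,0,0,1) value=1
Op 3: merge R3<->R0 -> R3=(0,0,0,1) R0=(0,0,0,1)
Op 4: merge R1<->R2 -> R1=(0,0,0,0) R2=(0,0,0,0)
Op 5: inc R2 by 3 -> R2=(0,0,3,0) value=3
Op 6: inc R2 by 1 -> R2=(0,0,4,0) value=4
Op 7: merge R1<->R3 -> R1=(0,0,0,1) R3=(0,0,0,1)
Op 8: inc R1 by 1 -> R1=(0,1,0,1) value=2
Op 9: inc R2 by 4 -> R2=(0,0,8,0) value=8
Op 10: inc R0 by 5 -> R0=(5,0,0,1) value=6
Op 11: merge R0<->R1 -> R0=(5,1,0,1) R1=(5,1,0,1)

Answer: 0 0 0 1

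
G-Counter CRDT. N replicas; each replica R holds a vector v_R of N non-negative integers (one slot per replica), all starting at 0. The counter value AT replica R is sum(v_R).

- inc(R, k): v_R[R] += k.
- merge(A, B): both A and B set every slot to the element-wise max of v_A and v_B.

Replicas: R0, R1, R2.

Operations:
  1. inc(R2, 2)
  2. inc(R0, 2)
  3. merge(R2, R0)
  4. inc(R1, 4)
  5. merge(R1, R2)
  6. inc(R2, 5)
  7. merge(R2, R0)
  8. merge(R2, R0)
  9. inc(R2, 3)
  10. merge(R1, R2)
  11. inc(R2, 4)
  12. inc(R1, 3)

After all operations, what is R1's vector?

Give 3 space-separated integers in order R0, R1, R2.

Answer: 2 7 10

Derivation:
Op 1: inc R2 by 2 -> R2=(0,0,2) value=2
Op 2: inc R0 by 2 -> R0=(2,0,0) value=2
Op 3: merge R2<->R0 -> R2=(2,0,2) R0=(2,0,2)
Op 4: inc R1 by 4 -> R1=(0,4,0) value=4
Op 5: merge R1<->R2 -> R1=(2,4,2) R2=(2,4,2)
Op 6: inc R2 by 5 -> R2=(2,4,7) value=13
Op 7: merge R2<->R0 -> R2=(2,4,7) R0=(2,4,7)
Op 8: merge R2<->R0 -> R2=(2,4,7) R0=(2,4,7)
Op 9: inc R2 by 3 -> R2=(2,4,10) value=16
Op 10: merge R1<->R2 -> R1=(2,4,10) R2=(2,4,10)
Op 11: inc R2 by 4 -> R2=(2,4,14) value=20
Op 12: inc R1 by 3 -> R1=(2,7,10) value=19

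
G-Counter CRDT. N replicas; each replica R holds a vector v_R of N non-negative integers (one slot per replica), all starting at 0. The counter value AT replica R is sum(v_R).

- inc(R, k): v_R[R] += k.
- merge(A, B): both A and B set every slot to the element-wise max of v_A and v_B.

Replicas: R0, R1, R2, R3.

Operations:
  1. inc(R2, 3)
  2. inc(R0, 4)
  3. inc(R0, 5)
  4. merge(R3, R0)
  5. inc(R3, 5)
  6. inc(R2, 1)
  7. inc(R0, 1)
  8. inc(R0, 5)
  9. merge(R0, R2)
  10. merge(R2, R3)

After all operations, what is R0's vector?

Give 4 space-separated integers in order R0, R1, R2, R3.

Answer: 15 0 4 0

Derivation:
Op 1: inc R2 by 3 -> R2=(0,0,3,0) value=3
Op 2: inc R0 by 4 -> R0=(4,0,0,0) value=4
Op 3: inc R0 by 5 -> R0=(9,0,0,0) value=9
Op 4: merge R3<->R0 -> R3=(9,0,0,0) R0=(9,0,0,0)
Op 5: inc R3 by 5 -> R3=(9,0,0,5) value=14
Op 6: inc R2 by 1 -> R2=(0,0,4,0) value=4
Op 7: inc R0 by 1 -> R0=(10,0,0,0) value=10
Op 8: inc R0 by 5 -> R0=(15,0,0,0) value=15
Op 9: merge R0<->R2 -> R0=(15,0,4,0) R2=(15,0,4,0)
Op 10: merge R2<->R3 -> R2=(15,0,4,5) R3=(15,0,4,5)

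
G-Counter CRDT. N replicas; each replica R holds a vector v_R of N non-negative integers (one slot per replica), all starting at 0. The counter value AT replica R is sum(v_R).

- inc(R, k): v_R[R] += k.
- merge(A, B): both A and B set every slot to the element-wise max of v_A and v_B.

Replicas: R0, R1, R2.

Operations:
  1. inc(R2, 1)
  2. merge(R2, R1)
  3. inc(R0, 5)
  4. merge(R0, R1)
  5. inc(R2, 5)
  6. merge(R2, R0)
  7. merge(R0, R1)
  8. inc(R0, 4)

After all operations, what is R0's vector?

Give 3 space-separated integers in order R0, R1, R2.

Answer: 9 0 6

Derivation:
Op 1: inc R2 by 1 -> R2=(0,0,1) value=1
Op 2: merge R2<->R1 -> R2=(0,0,1) R1=(0,0,1)
Op 3: inc R0 by 5 -> R0=(5,0,0) value=5
Op 4: merge R0<->R1 -> R0=(5,0,1) R1=(5,0,1)
Op 5: inc R2 by 5 -> R2=(0,0,6) value=6
Op 6: merge R2<->R0 -> R2=(5,0,6) R0=(5,0,6)
Op 7: merge R0<->R1 -> R0=(5,0,6) R1=(5,0,6)
Op 8: inc R0 by 4 -> R0=(9,0,6) value=15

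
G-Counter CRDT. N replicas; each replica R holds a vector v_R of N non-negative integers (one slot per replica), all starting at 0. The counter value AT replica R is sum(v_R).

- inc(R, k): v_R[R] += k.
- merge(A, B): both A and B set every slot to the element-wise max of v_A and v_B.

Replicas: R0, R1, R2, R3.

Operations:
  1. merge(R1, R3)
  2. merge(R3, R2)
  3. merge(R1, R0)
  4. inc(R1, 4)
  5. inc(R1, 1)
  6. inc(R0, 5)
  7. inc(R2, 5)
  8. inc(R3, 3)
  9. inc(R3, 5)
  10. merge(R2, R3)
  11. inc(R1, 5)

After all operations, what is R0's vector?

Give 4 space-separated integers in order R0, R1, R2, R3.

Answer: 5 0 0 0

Derivation:
Op 1: merge R1<->R3 -> R1=(0,0,0,0) R3=(0,0,0,0)
Op 2: merge R3<->R2 -> R3=(0,0,0,0) R2=(0,0,0,0)
Op 3: merge R1<->R0 -> R1=(0,0,0,0) R0=(0,0,0,0)
Op 4: inc R1 by 4 -> R1=(0,4,0,0) value=4
Op 5: inc R1 by 1 -> R1=(0,5,0,0) value=5
Op 6: inc R0 by 5 -> R0=(5,0,0,0) value=5
Op 7: inc R2 by 5 -> R2=(0,0,5,0) value=5
Op 8: inc R3 by 3 -> R3=(0,0,0,3) value=3
Op 9: inc R3 by 5 -> R3=(0,0,0,8) value=8
Op 10: merge R2<->R3 -> R2=(0,0,5,8) R3=(0,0,5,8)
Op 11: inc R1 by 5 -> R1=(0,10,0,0) value=10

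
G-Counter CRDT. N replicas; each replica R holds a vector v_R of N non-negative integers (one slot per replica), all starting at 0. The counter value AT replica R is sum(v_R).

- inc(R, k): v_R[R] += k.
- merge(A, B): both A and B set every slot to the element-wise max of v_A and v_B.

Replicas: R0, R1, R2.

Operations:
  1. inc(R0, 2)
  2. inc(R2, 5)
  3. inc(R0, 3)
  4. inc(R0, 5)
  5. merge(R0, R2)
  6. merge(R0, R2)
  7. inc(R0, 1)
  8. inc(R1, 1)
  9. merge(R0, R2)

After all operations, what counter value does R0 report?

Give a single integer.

Op 1: inc R0 by 2 -> R0=(2,0,0) value=2
Op 2: inc R2 by 5 -> R2=(0,0,5) value=5
Op 3: inc R0 by 3 -> R0=(5,0,0) value=5
Op 4: inc R0 by 5 -> R0=(10,0,0) value=10
Op 5: merge R0<->R2 -> R0=(10,0,5) R2=(10,0,5)
Op 6: merge R0<->R2 -> R0=(10,0,5) R2=(10,0,5)
Op 7: inc R0 by 1 -> R0=(11,0,5) value=16
Op 8: inc R1 by 1 -> R1=(0,1,0) value=1
Op 9: merge R0<->R2 -> R0=(11,0,5) R2=(11,0,5)

Answer: 16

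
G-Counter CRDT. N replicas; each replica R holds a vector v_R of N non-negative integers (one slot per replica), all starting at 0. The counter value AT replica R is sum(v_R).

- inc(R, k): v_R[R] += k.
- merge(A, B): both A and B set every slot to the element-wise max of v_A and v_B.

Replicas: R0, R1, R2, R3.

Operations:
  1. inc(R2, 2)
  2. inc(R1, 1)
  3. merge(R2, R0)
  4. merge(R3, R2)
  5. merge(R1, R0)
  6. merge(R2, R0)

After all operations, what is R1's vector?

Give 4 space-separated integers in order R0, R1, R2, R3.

Answer: 0 1 2 0

Derivation:
Op 1: inc R2 by 2 -> R2=(0,0,2,0) value=2
Op 2: inc R1 by 1 -> R1=(0,1,0,0) value=1
Op 3: merge R2<->R0 -> R2=(0,0,2,0) R0=(0,0,2,0)
Op 4: merge R3<->R2 -> R3=(0,0,2,0) R2=(0,0,2,0)
Op 5: merge R1<->R0 -> R1=(0,1,2,0) R0=(0,1,2,0)
Op 6: merge R2<->R0 -> R2=(0,1,2,0) R0=(0,1,2,0)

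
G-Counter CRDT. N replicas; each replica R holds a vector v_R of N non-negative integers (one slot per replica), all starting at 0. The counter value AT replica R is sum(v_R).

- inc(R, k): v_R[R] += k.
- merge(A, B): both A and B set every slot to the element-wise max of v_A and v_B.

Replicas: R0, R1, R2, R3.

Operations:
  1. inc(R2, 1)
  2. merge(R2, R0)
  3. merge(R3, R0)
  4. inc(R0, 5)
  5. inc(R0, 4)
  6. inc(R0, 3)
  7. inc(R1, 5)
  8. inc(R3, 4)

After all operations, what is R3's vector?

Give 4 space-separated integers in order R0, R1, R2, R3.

Answer: 0 0 1 4

Derivation:
Op 1: inc R2 by 1 -> R2=(0,0,1,0) value=1
Op 2: merge R2<->R0 -> R2=(0,0,1,0) R0=(0,0,1,0)
Op 3: merge R3<->R0 -> R3=(0,0,1,0) R0=(0,0,1,0)
Op 4: inc R0 by 5 -> R0=(5,0,1,0) value=6
Op 5: inc R0 by 4 -> R0=(9,0,1,0) value=10
Op 6: inc R0 by 3 -> R0=(12,0,1,0) value=13
Op 7: inc R1 by 5 -> R1=(0,5,0,0) value=5
Op 8: inc R3 by 4 -> R3=(0,0,1,4) value=5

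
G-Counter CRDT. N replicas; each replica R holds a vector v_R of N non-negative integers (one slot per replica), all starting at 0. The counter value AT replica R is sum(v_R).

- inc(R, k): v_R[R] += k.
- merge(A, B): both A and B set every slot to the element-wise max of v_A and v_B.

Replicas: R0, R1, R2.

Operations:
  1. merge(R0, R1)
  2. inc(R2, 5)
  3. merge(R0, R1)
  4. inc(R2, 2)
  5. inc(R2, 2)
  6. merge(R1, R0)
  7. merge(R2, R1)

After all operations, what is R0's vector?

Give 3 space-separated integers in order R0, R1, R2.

Answer: 0 0 0

Derivation:
Op 1: merge R0<->R1 -> R0=(0,0,0) R1=(0,0,0)
Op 2: inc R2 by 5 -> R2=(0,0,5) value=5
Op 3: merge R0<->R1 -> R0=(0,0,0) R1=(0,0,0)
Op 4: inc R2 by 2 -> R2=(0,0,7) value=7
Op 5: inc R2 by 2 -> R2=(0,0,9) value=9
Op 6: merge R1<->R0 -> R1=(0,0,0) R0=(0,0,0)
Op 7: merge R2<->R1 -> R2=(0,0,9) R1=(0,0,9)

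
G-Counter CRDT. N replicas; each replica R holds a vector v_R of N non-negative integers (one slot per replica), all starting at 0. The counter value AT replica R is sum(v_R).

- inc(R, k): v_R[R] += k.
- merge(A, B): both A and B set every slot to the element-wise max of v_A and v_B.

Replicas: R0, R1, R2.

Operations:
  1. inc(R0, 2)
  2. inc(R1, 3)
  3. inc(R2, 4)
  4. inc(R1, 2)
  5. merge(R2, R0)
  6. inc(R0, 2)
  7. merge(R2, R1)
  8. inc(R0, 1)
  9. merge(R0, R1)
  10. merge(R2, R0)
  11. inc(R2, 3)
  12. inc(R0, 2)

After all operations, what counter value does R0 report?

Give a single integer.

Op 1: inc R0 by 2 -> R0=(2,0,0) value=2
Op 2: inc R1 by 3 -> R1=(0,3,0) value=3
Op 3: inc R2 by 4 -> R2=(0,0,4) value=4
Op 4: inc R1 by 2 -> R1=(0,5,0) value=5
Op 5: merge R2<->R0 -> R2=(2,0,4) R0=(2,0,4)
Op 6: inc R0 by 2 -> R0=(4,0,4) value=8
Op 7: merge R2<->R1 -> R2=(2,5,4) R1=(2,5,4)
Op 8: inc R0 by 1 -> R0=(5,0,4) value=9
Op 9: merge R0<->R1 -> R0=(5,5,4) R1=(5,5,4)
Op 10: merge R2<->R0 -> R2=(5,5,4) R0=(5,5,4)
Op 11: inc R2 by 3 -> R2=(5,5,7) value=17
Op 12: inc R0 by 2 -> R0=(7,5,4) value=16

Answer: 16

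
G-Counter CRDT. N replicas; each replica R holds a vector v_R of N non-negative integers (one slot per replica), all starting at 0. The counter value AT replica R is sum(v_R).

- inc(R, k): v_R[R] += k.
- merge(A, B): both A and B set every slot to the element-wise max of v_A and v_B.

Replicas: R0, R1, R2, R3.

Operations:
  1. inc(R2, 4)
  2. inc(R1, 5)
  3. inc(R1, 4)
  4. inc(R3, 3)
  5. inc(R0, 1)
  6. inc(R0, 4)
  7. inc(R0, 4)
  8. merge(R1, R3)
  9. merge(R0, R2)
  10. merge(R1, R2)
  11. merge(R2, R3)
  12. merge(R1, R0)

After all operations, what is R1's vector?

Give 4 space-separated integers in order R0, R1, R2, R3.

Answer: 9 9 4 3

Derivation:
Op 1: inc R2 by 4 -> R2=(0,0,4,0) value=4
Op 2: inc R1 by 5 -> R1=(0,5,0,0) value=5
Op 3: inc R1 by 4 -> R1=(0,9,0,0) value=9
Op 4: inc R3 by 3 -> R3=(0,0,0,3) value=3
Op 5: inc R0 by 1 -> R0=(1,0,0,0) value=1
Op 6: inc R0 by 4 -> R0=(5,0,0,0) value=5
Op 7: inc R0 by 4 -> R0=(9,0,0,0) value=9
Op 8: merge R1<->R3 -> R1=(0,9,0,3) R3=(0,9,0,3)
Op 9: merge R0<->R2 -> R0=(9,0,4,0) R2=(9,0,4,0)
Op 10: merge R1<->R2 -> R1=(9,9,4,3) R2=(9,9,4,3)
Op 11: merge R2<->R3 -> R2=(9,9,4,3) R3=(9,9,4,3)
Op 12: merge R1<->R0 -> R1=(9,9,4,3) R0=(9,9,4,3)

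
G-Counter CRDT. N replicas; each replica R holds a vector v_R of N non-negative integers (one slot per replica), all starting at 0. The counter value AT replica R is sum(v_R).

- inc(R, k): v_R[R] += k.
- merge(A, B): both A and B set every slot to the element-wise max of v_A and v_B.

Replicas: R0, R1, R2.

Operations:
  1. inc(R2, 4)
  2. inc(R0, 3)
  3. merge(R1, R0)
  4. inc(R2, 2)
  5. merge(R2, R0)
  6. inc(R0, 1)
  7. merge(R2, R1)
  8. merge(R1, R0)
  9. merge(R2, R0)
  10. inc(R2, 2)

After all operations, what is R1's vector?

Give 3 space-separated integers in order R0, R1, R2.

Answer: 4 0 6

Derivation:
Op 1: inc R2 by 4 -> R2=(0,0,4) value=4
Op 2: inc R0 by 3 -> R0=(3,0,0) value=3
Op 3: merge R1<->R0 -> R1=(3,0,0) R0=(3,0,0)
Op 4: inc R2 by 2 -> R2=(0,0,6) value=6
Op 5: merge R2<->R0 -> R2=(3,0,6) R0=(3,0,6)
Op 6: inc R0 by 1 -> R0=(4,0,6) value=10
Op 7: merge R2<->R1 -> R2=(3,0,6) R1=(3,0,6)
Op 8: merge R1<->R0 -> R1=(4,0,6) R0=(4,0,6)
Op 9: merge R2<->R0 -> R2=(4,0,6) R0=(4,0,6)
Op 10: inc R2 by 2 -> R2=(4,0,8) value=12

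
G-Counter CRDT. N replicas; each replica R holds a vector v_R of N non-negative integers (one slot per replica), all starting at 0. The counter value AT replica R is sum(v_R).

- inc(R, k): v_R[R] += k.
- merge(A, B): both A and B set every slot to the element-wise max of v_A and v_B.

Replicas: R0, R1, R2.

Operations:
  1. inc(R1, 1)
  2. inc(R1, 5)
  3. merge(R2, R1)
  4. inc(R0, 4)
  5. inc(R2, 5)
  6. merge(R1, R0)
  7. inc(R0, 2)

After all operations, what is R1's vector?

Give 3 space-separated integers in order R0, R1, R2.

Op 1: inc R1 by 1 -> R1=(0,1,0) value=1
Op 2: inc R1 by 5 -> R1=(0,6,0) value=6
Op 3: merge R2<->R1 -> R2=(0,6,0) R1=(0,6,0)
Op 4: inc R0 by 4 -> R0=(4,0,0) value=4
Op 5: inc R2 by 5 -> R2=(0,6,5) value=11
Op 6: merge R1<->R0 -> R1=(4,6,0) R0=(4,6,0)
Op 7: inc R0 by 2 -> R0=(6,6,0) value=12

Answer: 4 6 0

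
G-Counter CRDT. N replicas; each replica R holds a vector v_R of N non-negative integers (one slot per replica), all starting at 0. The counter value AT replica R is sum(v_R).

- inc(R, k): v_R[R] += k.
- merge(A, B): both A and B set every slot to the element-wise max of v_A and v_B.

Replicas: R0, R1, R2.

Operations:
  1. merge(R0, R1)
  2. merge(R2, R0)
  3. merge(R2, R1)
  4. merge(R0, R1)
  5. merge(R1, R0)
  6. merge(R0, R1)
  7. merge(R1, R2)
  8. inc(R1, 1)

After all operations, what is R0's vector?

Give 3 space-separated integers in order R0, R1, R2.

Op 1: merge R0<->R1 -> R0=(0,0,0) R1=(0,0,0)
Op 2: merge R2<->R0 -> R2=(0,0,0) R0=(0,0,0)
Op 3: merge R2<->R1 -> R2=(0,0,0) R1=(0,0,0)
Op 4: merge R0<->R1 -> R0=(0,0,0) R1=(0,0,0)
Op 5: merge R1<->R0 -> R1=(0,0,0) R0=(0,0,0)
Op 6: merge R0<->R1 -> R0=(0,0,0) R1=(0,0,0)
Op 7: merge R1<->R2 -> R1=(0,0,0) R2=(0,0,0)
Op 8: inc R1 by 1 -> R1=(0,1,0) value=1

Answer: 0 0 0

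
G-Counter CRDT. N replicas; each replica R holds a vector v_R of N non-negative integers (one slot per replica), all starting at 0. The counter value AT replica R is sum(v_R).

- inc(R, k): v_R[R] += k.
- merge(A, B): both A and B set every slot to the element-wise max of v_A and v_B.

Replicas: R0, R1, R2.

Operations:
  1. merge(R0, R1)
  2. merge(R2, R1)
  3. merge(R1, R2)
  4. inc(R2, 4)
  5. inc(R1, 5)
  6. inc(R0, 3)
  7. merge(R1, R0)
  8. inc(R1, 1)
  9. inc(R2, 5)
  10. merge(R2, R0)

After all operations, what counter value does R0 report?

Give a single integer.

Op 1: merge R0<->R1 -> R0=(0,0,0) R1=(0,0,0)
Op 2: merge R2<->R1 -> R2=(0,0,0) R1=(0,0,0)
Op 3: merge R1<->R2 -> R1=(0,0,0) R2=(0,0,0)
Op 4: inc R2 by 4 -> R2=(0,0,4) value=4
Op 5: inc R1 by 5 -> R1=(0,5,0) value=5
Op 6: inc R0 by 3 -> R0=(3,0,0) value=3
Op 7: merge R1<->R0 -> R1=(3,5,0) R0=(3,5,0)
Op 8: inc R1 by 1 -> R1=(3,6,0) value=9
Op 9: inc R2 by 5 -> R2=(0,0,9) value=9
Op 10: merge R2<->R0 -> R2=(3,5,9) R0=(3,5,9)

Answer: 17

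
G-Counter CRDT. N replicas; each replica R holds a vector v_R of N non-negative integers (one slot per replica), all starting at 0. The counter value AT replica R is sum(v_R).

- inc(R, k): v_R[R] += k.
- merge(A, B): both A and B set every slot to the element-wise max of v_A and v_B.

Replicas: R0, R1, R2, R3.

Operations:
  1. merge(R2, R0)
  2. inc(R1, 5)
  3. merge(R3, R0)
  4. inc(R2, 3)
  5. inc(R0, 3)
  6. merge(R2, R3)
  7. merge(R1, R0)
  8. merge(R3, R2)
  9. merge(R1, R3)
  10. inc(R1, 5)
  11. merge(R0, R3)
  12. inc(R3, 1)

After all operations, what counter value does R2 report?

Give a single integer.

Answer: 3

Derivation:
Op 1: merge R2<->R0 -> R2=(0,0,0,0) R0=(0,0,0,0)
Op 2: inc R1 by 5 -> R1=(0,5,0,0) value=5
Op 3: merge R3<->R0 -> R3=(0,0,0,0) R0=(0,0,0,0)
Op 4: inc R2 by 3 -> R2=(0,0,3,0) value=3
Op 5: inc R0 by 3 -> R0=(3,0,0,0) value=3
Op 6: merge R2<->R3 -> R2=(0,0,3,0) R3=(0,0,3,0)
Op 7: merge R1<->R0 -> R1=(3,5,0,0) R0=(3,5,0,0)
Op 8: merge R3<->R2 -> R3=(0,0,3,0) R2=(0,0,3,0)
Op 9: merge R1<->R3 -> R1=(3,5,3,0) R3=(3,5,3,0)
Op 10: inc R1 by 5 -> R1=(3,10,3,0) value=16
Op 11: merge R0<->R3 -> R0=(3,5,3,0) R3=(3,5,3,0)
Op 12: inc R3 by 1 -> R3=(3,5,3,1) value=12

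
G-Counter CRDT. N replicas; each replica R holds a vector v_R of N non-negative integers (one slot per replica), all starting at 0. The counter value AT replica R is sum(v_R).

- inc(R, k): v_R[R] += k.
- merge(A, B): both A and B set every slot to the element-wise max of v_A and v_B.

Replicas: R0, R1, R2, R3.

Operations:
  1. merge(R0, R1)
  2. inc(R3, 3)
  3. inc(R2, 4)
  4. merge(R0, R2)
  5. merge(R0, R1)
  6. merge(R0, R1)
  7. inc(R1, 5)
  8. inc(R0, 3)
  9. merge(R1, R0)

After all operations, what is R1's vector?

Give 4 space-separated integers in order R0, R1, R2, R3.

Op 1: merge R0<->R1 -> R0=(0,0,0,0) R1=(0,0,0,0)
Op 2: inc R3 by 3 -> R3=(0,0,0,3) value=3
Op 3: inc R2 by 4 -> R2=(0,0,4,0) value=4
Op 4: merge R0<->R2 -> R0=(0,0,4,0) R2=(0,0,4,0)
Op 5: merge R0<->R1 -> R0=(0,0,4,0) R1=(0,0,4,0)
Op 6: merge R0<->R1 -> R0=(0,0,4,0) R1=(0,0,4,0)
Op 7: inc R1 by 5 -> R1=(0,5,4,0) value=9
Op 8: inc R0 by 3 -> R0=(3,0,4,0) value=7
Op 9: merge R1<->R0 -> R1=(3,5,4,0) R0=(3,5,4,0)

Answer: 3 5 4 0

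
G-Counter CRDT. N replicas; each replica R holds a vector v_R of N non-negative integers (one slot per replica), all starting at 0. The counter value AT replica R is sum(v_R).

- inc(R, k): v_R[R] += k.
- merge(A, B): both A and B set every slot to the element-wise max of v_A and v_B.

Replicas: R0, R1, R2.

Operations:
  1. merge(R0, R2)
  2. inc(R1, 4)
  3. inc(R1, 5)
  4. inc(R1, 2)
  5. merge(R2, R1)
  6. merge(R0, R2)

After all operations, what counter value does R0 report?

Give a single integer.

Op 1: merge R0<->R2 -> R0=(0,0,0) R2=(0,0,0)
Op 2: inc R1 by 4 -> R1=(0,4,0) value=4
Op 3: inc R1 by 5 -> R1=(0,9,0) value=9
Op 4: inc R1 by 2 -> R1=(0,11,0) value=11
Op 5: merge R2<->R1 -> R2=(0,11,0) R1=(0,11,0)
Op 6: merge R0<->R2 -> R0=(0,11,0) R2=(0,11,0)

Answer: 11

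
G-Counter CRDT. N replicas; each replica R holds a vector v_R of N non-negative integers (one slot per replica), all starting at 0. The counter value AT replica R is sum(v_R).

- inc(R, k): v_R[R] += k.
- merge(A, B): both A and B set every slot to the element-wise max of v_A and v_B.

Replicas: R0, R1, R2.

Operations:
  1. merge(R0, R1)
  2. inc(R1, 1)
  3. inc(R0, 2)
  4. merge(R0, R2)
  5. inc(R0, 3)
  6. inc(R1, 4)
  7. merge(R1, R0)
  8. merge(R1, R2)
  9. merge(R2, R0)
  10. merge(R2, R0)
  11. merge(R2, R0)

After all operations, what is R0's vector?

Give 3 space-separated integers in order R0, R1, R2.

Answer: 5 5 0

Derivation:
Op 1: merge R0<->R1 -> R0=(0,0,0) R1=(0,0,0)
Op 2: inc R1 by 1 -> R1=(0,1,0) value=1
Op 3: inc R0 by 2 -> R0=(2,0,0) value=2
Op 4: merge R0<->R2 -> R0=(2,0,0) R2=(2,0,0)
Op 5: inc R0 by 3 -> R0=(5,0,0) value=5
Op 6: inc R1 by 4 -> R1=(0,5,0) value=5
Op 7: merge R1<->R0 -> R1=(5,5,0) R0=(5,5,0)
Op 8: merge R1<->R2 -> R1=(5,5,0) R2=(5,5,0)
Op 9: merge R2<->R0 -> R2=(5,5,0) R0=(5,5,0)
Op 10: merge R2<->R0 -> R2=(5,5,0) R0=(5,5,0)
Op 11: merge R2<->R0 -> R2=(5,5,0) R0=(5,5,0)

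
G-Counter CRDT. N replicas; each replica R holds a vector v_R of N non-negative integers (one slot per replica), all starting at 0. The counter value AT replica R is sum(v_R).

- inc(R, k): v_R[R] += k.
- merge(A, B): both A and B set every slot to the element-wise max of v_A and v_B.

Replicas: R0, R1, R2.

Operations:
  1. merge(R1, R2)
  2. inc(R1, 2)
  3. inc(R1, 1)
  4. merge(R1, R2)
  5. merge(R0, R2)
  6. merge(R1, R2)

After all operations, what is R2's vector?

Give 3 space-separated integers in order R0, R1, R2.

Answer: 0 3 0

Derivation:
Op 1: merge R1<->R2 -> R1=(0,0,0) R2=(0,0,0)
Op 2: inc R1 by 2 -> R1=(0,2,0) value=2
Op 3: inc R1 by 1 -> R1=(0,3,0) value=3
Op 4: merge R1<->R2 -> R1=(0,3,0) R2=(0,3,0)
Op 5: merge R0<->R2 -> R0=(0,3,0) R2=(0,3,0)
Op 6: merge R1<->R2 -> R1=(0,3,0) R2=(0,3,0)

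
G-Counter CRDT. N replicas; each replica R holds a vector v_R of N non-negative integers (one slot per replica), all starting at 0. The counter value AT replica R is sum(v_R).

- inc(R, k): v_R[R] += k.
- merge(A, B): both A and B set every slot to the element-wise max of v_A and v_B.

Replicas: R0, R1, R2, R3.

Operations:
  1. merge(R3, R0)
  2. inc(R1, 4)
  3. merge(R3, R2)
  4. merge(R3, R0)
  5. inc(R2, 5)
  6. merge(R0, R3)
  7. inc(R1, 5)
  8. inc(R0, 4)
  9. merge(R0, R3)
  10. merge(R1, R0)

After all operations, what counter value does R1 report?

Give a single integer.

Op 1: merge R3<->R0 -> R3=(0,0,0,0) R0=(0,0,0,0)
Op 2: inc R1 by 4 -> R1=(0,4,0,0) value=4
Op 3: merge R3<->R2 -> R3=(0,0,0,0) R2=(0,0,0,0)
Op 4: merge R3<->R0 -> R3=(0,0,0,0) R0=(0,0,0,0)
Op 5: inc R2 by 5 -> R2=(0,0,5,0) value=5
Op 6: merge R0<->R3 -> R0=(0,0,0,0) R3=(0,0,0,0)
Op 7: inc R1 by 5 -> R1=(0,9,0,0) value=9
Op 8: inc R0 by 4 -> R0=(4,0,0,0) value=4
Op 9: merge R0<->R3 -> R0=(4,0,0,0) R3=(4,0,0,0)
Op 10: merge R1<->R0 -> R1=(4,9,0,0) R0=(4,9,0,0)

Answer: 13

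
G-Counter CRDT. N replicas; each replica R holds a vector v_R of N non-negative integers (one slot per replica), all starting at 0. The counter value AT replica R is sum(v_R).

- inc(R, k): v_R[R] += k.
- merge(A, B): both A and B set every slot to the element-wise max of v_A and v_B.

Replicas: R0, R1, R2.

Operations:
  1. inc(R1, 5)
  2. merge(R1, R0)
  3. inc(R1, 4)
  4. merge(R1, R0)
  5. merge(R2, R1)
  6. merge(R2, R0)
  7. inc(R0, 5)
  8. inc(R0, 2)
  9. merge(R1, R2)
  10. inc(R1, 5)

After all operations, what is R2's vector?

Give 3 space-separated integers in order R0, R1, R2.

Answer: 0 9 0

Derivation:
Op 1: inc R1 by 5 -> R1=(0,5,0) value=5
Op 2: merge R1<->R0 -> R1=(0,5,0) R0=(0,5,0)
Op 3: inc R1 by 4 -> R1=(0,9,0) value=9
Op 4: merge R1<->R0 -> R1=(0,9,0) R0=(0,9,0)
Op 5: merge R2<->R1 -> R2=(0,9,0) R1=(0,9,0)
Op 6: merge R2<->R0 -> R2=(0,9,0) R0=(0,9,0)
Op 7: inc R0 by 5 -> R0=(5,9,0) value=14
Op 8: inc R0 by 2 -> R0=(7,9,0) value=16
Op 9: merge R1<->R2 -> R1=(0,9,0) R2=(0,9,0)
Op 10: inc R1 by 5 -> R1=(0,14,0) value=14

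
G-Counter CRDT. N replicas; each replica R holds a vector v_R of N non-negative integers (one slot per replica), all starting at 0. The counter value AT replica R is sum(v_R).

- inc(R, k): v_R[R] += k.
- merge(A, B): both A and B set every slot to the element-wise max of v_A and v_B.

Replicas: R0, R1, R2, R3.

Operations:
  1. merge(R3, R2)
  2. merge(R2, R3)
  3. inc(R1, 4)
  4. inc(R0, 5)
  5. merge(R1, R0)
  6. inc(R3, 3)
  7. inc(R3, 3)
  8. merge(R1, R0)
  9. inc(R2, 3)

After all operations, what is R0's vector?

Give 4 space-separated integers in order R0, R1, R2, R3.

Answer: 5 4 0 0

Derivation:
Op 1: merge R3<->R2 -> R3=(0,0,0,0) R2=(0,0,0,0)
Op 2: merge R2<->R3 -> R2=(0,0,0,0) R3=(0,0,0,0)
Op 3: inc R1 by 4 -> R1=(0,4,0,0) value=4
Op 4: inc R0 by 5 -> R0=(5,0,0,0) value=5
Op 5: merge R1<->R0 -> R1=(5,4,0,0) R0=(5,4,0,0)
Op 6: inc R3 by 3 -> R3=(0,0,0,3) value=3
Op 7: inc R3 by 3 -> R3=(0,0,0,6) value=6
Op 8: merge R1<->R0 -> R1=(5,4,0,0) R0=(5,4,0,0)
Op 9: inc R2 by 3 -> R2=(0,0,3,0) value=3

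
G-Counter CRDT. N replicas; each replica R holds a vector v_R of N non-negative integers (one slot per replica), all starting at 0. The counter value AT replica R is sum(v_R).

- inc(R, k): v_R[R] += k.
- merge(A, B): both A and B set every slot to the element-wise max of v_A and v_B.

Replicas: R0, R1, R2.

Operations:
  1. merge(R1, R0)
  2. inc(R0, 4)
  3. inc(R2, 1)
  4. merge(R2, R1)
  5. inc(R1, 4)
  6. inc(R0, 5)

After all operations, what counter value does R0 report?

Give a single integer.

Op 1: merge R1<->R0 -> R1=(0,0,0) R0=(0,0,0)
Op 2: inc R0 by 4 -> R0=(4,0,0) value=4
Op 3: inc R2 by 1 -> R2=(0,0,1) value=1
Op 4: merge R2<->R1 -> R2=(0,0,1) R1=(0,0,1)
Op 5: inc R1 by 4 -> R1=(0,4,1) value=5
Op 6: inc R0 by 5 -> R0=(9,0,0) value=9

Answer: 9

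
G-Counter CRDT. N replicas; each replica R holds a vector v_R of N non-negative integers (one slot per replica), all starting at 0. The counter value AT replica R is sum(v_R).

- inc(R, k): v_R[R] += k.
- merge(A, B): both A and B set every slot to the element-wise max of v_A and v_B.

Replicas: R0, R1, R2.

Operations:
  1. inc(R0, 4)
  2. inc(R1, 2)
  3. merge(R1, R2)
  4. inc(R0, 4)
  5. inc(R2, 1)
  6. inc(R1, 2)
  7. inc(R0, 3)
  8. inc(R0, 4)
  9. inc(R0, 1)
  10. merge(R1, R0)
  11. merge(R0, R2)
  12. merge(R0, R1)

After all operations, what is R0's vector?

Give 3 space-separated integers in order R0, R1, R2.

Op 1: inc R0 by 4 -> R0=(4,0,0) value=4
Op 2: inc R1 by 2 -> R1=(0,2,0) value=2
Op 3: merge R1<->R2 -> R1=(0,2,0) R2=(0,2,0)
Op 4: inc R0 by 4 -> R0=(8,0,0) value=8
Op 5: inc R2 by 1 -> R2=(0,2,1) value=3
Op 6: inc R1 by 2 -> R1=(0,4,0) value=4
Op 7: inc R0 by 3 -> R0=(11,0,0) value=11
Op 8: inc R0 by 4 -> R0=(15,0,0) value=15
Op 9: inc R0 by 1 -> R0=(16,0,0) value=16
Op 10: merge R1<->R0 -> R1=(16,4,0) R0=(16,4,0)
Op 11: merge R0<->R2 -> R0=(16,4,1) R2=(16,4,1)
Op 12: merge R0<->R1 -> R0=(16,4,1) R1=(16,4,1)

Answer: 16 4 1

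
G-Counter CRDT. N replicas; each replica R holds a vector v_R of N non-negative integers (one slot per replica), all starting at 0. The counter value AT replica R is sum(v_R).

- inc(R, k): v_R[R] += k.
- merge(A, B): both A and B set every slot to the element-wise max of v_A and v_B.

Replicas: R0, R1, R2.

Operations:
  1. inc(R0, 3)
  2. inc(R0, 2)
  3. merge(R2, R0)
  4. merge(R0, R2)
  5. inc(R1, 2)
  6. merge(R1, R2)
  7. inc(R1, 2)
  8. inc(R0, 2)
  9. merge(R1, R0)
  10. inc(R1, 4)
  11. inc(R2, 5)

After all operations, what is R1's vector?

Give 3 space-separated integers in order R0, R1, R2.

Op 1: inc R0 by 3 -> R0=(3,0,0) value=3
Op 2: inc R0 by 2 -> R0=(5,0,0) value=5
Op 3: merge R2<->R0 -> R2=(5,0,0) R0=(5,0,0)
Op 4: merge R0<->R2 -> R0=(5,0,0) R2=(5,0,0)
Op 5: inc R1 by 2 -> R1=(0,2,0) value=2
Op 6: merge R1<->R2 -> R1=(5,2,0) R2=(5,2,0)
Op 7: inc R1 by 2 -> R1=(5,4,0) value=9
Op 8: inc R0 by 2 -> R0=(7,0,0) value=7
Op 9: merge R1<->R0 -> R1=(7,4,0) R0=(7,4,0)
Op 10: inc R1 by 4 -> R1=(7,8,0) value=15
Op 11: inc R2 by 5 -> R2=(5,2,5) value=12

Answer: 7 8 0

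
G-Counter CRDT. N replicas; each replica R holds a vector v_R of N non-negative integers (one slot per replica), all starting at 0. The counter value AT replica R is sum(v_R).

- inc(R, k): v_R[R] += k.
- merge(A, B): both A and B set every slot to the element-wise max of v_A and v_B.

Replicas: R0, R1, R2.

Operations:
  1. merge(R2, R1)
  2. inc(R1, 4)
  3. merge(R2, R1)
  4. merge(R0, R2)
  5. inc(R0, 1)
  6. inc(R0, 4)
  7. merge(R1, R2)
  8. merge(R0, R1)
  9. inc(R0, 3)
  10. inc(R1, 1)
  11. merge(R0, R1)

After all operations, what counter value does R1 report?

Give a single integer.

Answer: 13

Derivation:
Op 1: merge R2<->R1 -> R2=(0,0,0) R1=(0,0,0)
Op 2: inc R1 by 4 -> R1=(0,4,0) value=4
Op 3: merge R2<->R1 -> R2=(0,4,0) R1=(0,4,0)
Op 4: merge R0<->R2 -> R0=(0,4,0) R2=(0,4,0)
Op 5: inc R0 by 1 -> R0=(1,4,0) value=5
Op 6: inc R0 by 4 -> R0=(5,4,0) value=9
Op 7: merge R1<->R2 -> R1=(0,4,0) R2=(0,4,0)
Op 8: merge R0<->R1 -> R0=(5,4,0) R1=(5,4,0)
Op 9: inc R0 by 3 -> R0=(8,4,0) value=12
Op 10: inc R1 by 1 -> R1=(5,5,0) value=10
Op 11: merge R0<->R1 -> R0=(8,5,0) R1=(8,5,0)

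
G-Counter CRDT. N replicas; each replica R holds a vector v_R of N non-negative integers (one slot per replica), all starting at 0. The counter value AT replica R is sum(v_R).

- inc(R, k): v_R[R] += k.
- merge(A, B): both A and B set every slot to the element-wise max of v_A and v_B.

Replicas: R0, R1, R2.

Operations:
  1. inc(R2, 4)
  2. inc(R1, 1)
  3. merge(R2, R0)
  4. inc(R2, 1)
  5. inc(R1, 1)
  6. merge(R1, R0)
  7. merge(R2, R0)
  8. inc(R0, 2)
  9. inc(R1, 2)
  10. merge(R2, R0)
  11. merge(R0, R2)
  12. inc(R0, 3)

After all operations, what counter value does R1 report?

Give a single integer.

Answer: 8

Derivation:
Op 1: inc R2 by 4 -> R2=(0,0,4) value=4
Op 2: inc R1 by 1 -> R1=(0,1,0) value=1
Op 3: merge R2<->R0 -> R2=(0,0,4) R0=(0,0,4)
Op 4: inc R2 by 1 -> R2=(0,0,5) value=5
Op 5: inc R1 by 1 -> R1=(0,2,0) value=2
Op 6: merge R1<->R0 -> R1=(0,2,4) R0=(0,2,4)
Op 7: merge R2<->R0 -> R2=(0,2,5) R0=(0,2,5)
Op 8: inc R0 by 2 -> R0=(2,2,5) value=9
Op 9: inc R1 by 2 -> R1=(0,4,4) value=8
Op 10: merge R2<->R0 -> R2=(2,2,5) R0=(2,2,5)
Op 11: merge R0<->R2 -> R0=(2,2,5) R2=(2,2,5)
Op 12: inc R0 by 3 -> R0=(5,2,5) value=12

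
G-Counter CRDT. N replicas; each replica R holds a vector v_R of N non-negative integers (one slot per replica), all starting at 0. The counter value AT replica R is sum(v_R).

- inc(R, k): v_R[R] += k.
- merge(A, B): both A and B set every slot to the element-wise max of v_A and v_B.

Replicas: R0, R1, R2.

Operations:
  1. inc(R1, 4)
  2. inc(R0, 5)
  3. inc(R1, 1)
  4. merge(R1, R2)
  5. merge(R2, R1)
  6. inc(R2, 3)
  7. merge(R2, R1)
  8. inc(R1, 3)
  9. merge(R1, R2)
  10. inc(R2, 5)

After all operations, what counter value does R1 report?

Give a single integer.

Answer: 11

Derivation:
Op 1: inc R1 by 4 -> R1=(0,4,0) value=4
Op 2: inc R0 by 5 -> R0=(5,0,0) value=5
Op 3: inc R1 by 1 -> R1=(0,5,0) value=5
Op 4: merge R1<->R2 -> R1=(0,5,0) R2=(0,5,0)
Op 5: merge R2<->R1 -> R2=(0,5,0) R1=(0,5,0)
Op 6: inc R2 by 3 -> R2=(0,5,3) value=8
Op 7: merge R2<->R1 -> R2=(0,5,3) R1=(0,5,3)
Op 8: inc R1 by 3 -> R1=(0,8,3) value=11
Op 9: merge R1<->R2 -> R1=(0,8,3) R2=(0,8,3)
Op 10: inc R2 by 5 -> R2=(0,8,8) value=16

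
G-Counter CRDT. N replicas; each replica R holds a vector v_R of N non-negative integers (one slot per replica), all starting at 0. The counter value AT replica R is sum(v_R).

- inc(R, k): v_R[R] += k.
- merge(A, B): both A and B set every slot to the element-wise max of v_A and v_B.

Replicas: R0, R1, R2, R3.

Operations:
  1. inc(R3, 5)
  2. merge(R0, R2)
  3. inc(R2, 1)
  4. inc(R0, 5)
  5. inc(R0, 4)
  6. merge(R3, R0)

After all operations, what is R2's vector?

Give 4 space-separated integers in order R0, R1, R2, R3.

Answer: 0 0 1 0

Derivation:
Op 1: inc R3 by 5 -> R3=(0,0,0,5) value=5
Op 2: merge R0<->R2 -> R0=(0,0,0,0) R2=(0,0,0,0)
Op 3: inc R2 by 1 -> R2=(0,0,1,0) value=1
Op 4: inc R0 by 5 -> R0=(5,0,0,0) value=5
Op 5: inc R0 by 4 -> R0=(9,0,0,0) value=9
Op 6: merge R3<->R0 -> R3=(9,0,0,5) R0=(9,0,0,5)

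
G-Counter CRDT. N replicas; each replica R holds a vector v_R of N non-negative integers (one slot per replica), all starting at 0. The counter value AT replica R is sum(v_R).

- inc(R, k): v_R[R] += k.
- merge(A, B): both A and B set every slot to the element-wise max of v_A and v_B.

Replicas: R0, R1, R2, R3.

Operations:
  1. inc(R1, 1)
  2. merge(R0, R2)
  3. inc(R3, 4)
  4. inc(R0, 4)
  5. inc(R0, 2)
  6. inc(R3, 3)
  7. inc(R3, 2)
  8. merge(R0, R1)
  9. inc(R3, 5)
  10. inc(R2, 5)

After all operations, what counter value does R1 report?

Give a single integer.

Op 1: inc R1 by 1 -> R1=(0,1,0,0) value=1
Op 2: merge R0<->R2 -> R0=(0,0,0,0) R2=(0,0,0,0)
Op 3: inc R3 by 4 -> R3=(0,0,0,4) value=4
Op 4: inc R0 by 4 -> R0=(4,0,0,0) value=4
Op 5: inc R0 by 2 -> R0=(6,0,0,0) value=6
Op 6: inc R3 by 3 -> R3=(0,0,0,7) value=7
Op 7: inc R3 by 2 -> R3=(0,0,0,9) value=9
Op 8: merge R0<->R1 -> R0=(6,1,0,0) R1=(6,1,0,0)
Op 9: inc R3 by 5 -> R3=(0,0,0,14) value=14
Op 10: inc R2 by 5 -> R2=(0,0,5,0) value=5

Answer: 7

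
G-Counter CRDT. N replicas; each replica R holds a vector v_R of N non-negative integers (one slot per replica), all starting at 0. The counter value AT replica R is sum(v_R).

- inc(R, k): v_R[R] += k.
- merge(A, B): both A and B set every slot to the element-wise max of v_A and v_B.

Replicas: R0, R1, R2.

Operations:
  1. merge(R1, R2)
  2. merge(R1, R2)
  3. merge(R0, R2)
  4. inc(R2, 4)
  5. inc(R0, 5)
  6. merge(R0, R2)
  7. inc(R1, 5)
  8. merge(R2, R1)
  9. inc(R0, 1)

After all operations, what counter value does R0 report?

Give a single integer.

Answer: 10

Derivation:
Op 1: merge R1<->R2 -> R1=(0,0,0) R2=(0,0,0)
Op 2: merge R1<->R2 -> R1=(0,0,0) R2=(0,0,0)
Op 3: merge R0<->R2 -> R0=(0,0,0) R2=(0,0,0)
Op 4: inc R2 by 4 -> R2=(0,0,4) value=4
Op 5: inc R0 by 5 -> R0=(5,0,0) value=5
Op 6: merge R0<->R2 -> R0=(5,0,4) R2=(5,0,4)
Op 7: inc R1 by 5 -> R1=(0,5,0) value=5
Op 8: merge R2<->R1 -> R2=(5,5,4) R1=(5,5,4)
Op 9: inc R0 by 1 -> R0=(6,0,4) value=10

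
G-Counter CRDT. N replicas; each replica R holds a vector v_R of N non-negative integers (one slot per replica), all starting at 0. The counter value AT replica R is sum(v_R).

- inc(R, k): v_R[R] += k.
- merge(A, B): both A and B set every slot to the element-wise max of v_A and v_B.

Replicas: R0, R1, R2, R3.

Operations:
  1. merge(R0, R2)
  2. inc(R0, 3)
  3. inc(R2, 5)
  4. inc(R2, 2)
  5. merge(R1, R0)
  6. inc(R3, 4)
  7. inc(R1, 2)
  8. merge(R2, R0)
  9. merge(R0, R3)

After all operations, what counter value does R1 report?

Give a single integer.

Op 1: merge R0<->R2 -> R0=(0,0,0,0) R2=(0,0,0,0)
Op 2: inc R0 by 3 -> R0=(3,0,0,0) value=3
Op 3: inc R2 by 5 -> R2=(0,0,5,0) value=5
Op 4: inc R2 by 2 -> R2=(0,0,7,0) value=7
Op 5: merge R1<->R0 -> R1=(3,0,0,0) R0=(3,0,0,0)
Op 6: inc R3 by 4 -> R3=(0,0,0,4) value=4
Op 7: inc R1 by 2 -> R1=(3,2,0,0) value=5
Op 8: merge R2<->R0 -> R2=(3,0,7,0) R0=(3,0,7,0)
Op 9: merge R0<->R3 -> R0=(3,0,7,4) R3=(3,0,7,4)

Answer: 5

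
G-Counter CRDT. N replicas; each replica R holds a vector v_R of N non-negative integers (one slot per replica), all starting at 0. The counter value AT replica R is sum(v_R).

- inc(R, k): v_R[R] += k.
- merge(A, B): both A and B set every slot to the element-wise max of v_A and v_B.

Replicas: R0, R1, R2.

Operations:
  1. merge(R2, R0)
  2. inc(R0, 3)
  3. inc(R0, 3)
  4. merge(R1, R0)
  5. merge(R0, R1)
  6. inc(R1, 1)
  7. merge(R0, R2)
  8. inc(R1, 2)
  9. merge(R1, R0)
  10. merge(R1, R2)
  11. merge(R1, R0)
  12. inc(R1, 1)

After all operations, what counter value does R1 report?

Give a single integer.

Answer: 10

Derivation:
Op 1: merge R2<->R0 -> R2=(0,0,0) R0=(0,0,0)
Op 2: inc R0 by 3 -> R0=(3,0,0) value=3
Op 3: inc R0 by 3 -> R0=(6,0,0) value=6
Op 4: merge R1<->R0 -> R1=(6,0,0) R0=(6,0,0)
Op 5: merge R0<->R1 -> R0=(6,0,0) R1=(6,0,0)
Op 6: inc R1 by 1 -> R1=(6,1,0) value=7
Op 7: merge R0<->R2 -> R0=(6,0,0) R2=(6,0,0)
Op 8: inc R1 by 2 -> R1=(6,3,0) value=9
Op 9: merge R1<->R0 -> R1=(6,3,0) R0=(6,3,0)
Op 10: merge R1<->R2 -> R1=(6,3,0) R2=(6,3,0)
Op 11: merge R1<->R0 -> R1=(6,3,0) R0=(6,3,0)
Op 12: inc R1 by 1 -> R1=(6,4,0) value=10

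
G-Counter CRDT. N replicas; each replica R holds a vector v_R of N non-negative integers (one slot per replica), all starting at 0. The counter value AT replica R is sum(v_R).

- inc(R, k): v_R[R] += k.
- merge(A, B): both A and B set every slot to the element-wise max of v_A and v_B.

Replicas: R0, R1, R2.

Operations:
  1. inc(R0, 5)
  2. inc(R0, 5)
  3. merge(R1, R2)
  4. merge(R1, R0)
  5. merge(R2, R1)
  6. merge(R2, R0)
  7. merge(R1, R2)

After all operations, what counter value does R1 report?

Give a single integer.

Answer: 10

Derivation:
Op 1: inc R0 by 5 -> R0=(5,0,0) value=5
Op 2: inc R0 by 5 -> R0=(10,0,0) value=10
Op 3: merge R1<->R2 -> R1=(0,0,0) R2=(0,0,0)
Op 4: merge R1<->R0 -> R1=(10,0,0) R0=(10,0,0)
Op 5: merge R2<->R1 -> R2=(10,0,0) R1=(10,0,0)
Op 6: merge R2<->R0 -> R2=(10,0,0) R0=(10,0,0)
Op 7: merge R1<->R2 -> R1=(10,0,0) R2=(10,0,0)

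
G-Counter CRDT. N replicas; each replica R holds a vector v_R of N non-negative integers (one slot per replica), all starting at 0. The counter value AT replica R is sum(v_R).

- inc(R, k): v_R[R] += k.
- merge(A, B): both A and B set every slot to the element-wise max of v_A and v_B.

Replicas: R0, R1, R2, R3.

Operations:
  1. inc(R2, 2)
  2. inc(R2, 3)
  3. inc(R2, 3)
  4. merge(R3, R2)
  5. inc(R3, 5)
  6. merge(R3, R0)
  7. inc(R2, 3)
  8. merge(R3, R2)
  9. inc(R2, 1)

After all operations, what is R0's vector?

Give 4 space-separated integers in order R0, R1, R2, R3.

Op 1: inc R2 by 2 -> R2=(0,0,2,0) value=2
Op 2: inc R2 by 3 -> R2=(0,0,5,0) value=5
Op 3: inc R2 by 3 -> R2=(0,0,8,0) value=8
Op 4: merge R3<->R2 -> R3=(0,0,8,0) R2=(0,0,8,0)
Op 5: inc R3 by 5 -> R3=(0,0,8,5) value=13
Op 6: merge R3<->R0 -> R3=(0,0,8,5) R0=(0,0,8,5)
Op 7: inc R2 by 3 -> R2=(0,0,11,0) value=11
Op 8: merge R3<->R2 -> R3=(0,0,11,5) R2=(0,0,11,5)
Op 9: inc R2 by 1 -> R2=(0,0,12,5) value=17

Answer: 0 0 8 5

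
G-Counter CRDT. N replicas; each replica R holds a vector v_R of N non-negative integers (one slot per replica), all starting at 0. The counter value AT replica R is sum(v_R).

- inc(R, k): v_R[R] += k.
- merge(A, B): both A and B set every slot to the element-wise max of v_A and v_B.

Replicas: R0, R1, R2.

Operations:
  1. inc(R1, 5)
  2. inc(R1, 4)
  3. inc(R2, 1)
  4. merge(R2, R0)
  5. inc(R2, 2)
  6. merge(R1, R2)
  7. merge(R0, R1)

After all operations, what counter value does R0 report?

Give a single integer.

Answer: 12

Derivation:
Op 1: inc R1 by 5 -> R1=(0,5,0) value=5
Op 2: inc R1 by 4 -> R1=(0,9,0) value=9
Op 3: inc R2 by 1 -> R2=(0,0,1) value=1
Op 4: merge R2<->R0 -> R2=(0,0,1) R0=(0,0,1)
Op 5: inc R2 by 2 -> R2=(0,0,3) value=3
Op 6: merge R1<->R2 -> R1=(0,9,3) R2=(0,9,3)
Op 7: merge R0<->R1 -> R0=(0,9,3) R1=(0,9,3)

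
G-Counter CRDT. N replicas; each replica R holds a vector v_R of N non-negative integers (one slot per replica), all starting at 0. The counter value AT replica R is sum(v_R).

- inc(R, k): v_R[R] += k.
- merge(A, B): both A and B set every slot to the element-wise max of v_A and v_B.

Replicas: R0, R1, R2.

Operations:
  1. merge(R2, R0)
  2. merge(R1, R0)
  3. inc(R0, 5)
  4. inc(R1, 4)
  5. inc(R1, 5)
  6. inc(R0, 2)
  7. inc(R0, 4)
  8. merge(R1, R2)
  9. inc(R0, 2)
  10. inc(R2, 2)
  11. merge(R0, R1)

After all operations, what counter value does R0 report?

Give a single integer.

Answer: 22

Derivation:
Op 1: merge R2<->R0 -> R2=(0,0,0) R0=(0,0,0)
Op 2: merge R1<->R0 -> R1=(0,0,0) R0=(0,0,0)
Op 3: inc R0 by 5 -> R0=(5,0,0) value=5
Op 4: inc R1 by 4 -> R1=(0,4,0) value=4
Op 5: inc R1 by 5 -> R1=(0,9,0) value=9
Op 6: inc R0 by 2 -> R0=(7,0,0) value=7
Op 7: inc R0 by 4 -> R0=(11,0,0) value=11
Op 8: merge R1<->R2 -> R1=(0,9,0) R2=(0,9,0)
Op 9: inc R0 by 2 -> R0=(13,0,0) value=13
Op 10: inc R2 by 2 -> R2=(0,9,2) value=11
Op 11: merge R0<->R1 -> R0=(13,9,0) R1=(13,9,0)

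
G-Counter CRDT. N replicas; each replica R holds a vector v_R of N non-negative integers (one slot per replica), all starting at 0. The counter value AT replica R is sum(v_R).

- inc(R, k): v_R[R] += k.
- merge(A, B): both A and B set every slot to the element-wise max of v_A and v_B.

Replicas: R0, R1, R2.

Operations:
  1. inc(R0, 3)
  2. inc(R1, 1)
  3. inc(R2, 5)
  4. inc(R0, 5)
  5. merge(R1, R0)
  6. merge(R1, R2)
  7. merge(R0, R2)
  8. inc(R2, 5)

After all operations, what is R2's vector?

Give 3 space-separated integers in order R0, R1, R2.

Answer: 8 1 10

Derivation:
Op 1: inc R0 by 3 -> R0=(3,0,0) value=3
Op 2: inc R1 by 1 -> R1=(0,1,0) value=1
Op 3: inc R2 by 5 -> R2=(0,0,5) value=5
Op 4: inc R0 by 5 -> R0=(8,0,0) value=8
Op 5: merge R1<->R0 -> R1=(8,1,0) R0=(8,1,0)
Op 6: merge R1<->R2 -> R1=(8,1,5) R2=(8,1,5)
Op 7: merge R0<->R2 -> R0=(8,1,5) R2=(8,1,5)
Op 8: inc R2 by 5 -> R2=(8,1,10) value=19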